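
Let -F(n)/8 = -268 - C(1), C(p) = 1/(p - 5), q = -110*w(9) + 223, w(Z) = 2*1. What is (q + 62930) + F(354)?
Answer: 65075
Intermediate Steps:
w(Z) = 2
q = 3 (q = -110*2 + 223 = -220 + 223 = 3)
C(p) = 1/(-5 + p)
F(n) = 2142 (F(n) = -8*(-268 - 1/(-5 + 1)) = -8*(-268 - 1/(-4)) = -8*(-268 - 1*(-¼)) = -8*(-268 + ¼) = -8*(-1071/4) = 2142)
(q + 62930) + F(354) = (3 + 62930) + 2142 = 62933 + 2142 = 65075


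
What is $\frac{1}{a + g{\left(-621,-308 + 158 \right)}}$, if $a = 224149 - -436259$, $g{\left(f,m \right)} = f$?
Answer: $\frac{1}{659787} \approx 1.5156 \cdot 10^{-6}$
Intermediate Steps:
$a = 660408$ ($a = 224149 + 436259 = 660408$)
$\frac{1}{a + g{\left(-621,-308 + 158 \right)}} = \frac{1}{660408 - 621} = \frac{1}{659787}$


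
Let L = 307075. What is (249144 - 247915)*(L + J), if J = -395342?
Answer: -108480143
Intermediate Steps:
(249144 - 247915)*(L + J) = (249144 - 247915)*(307075 - 395342) = 1229*(-88267) = -108480143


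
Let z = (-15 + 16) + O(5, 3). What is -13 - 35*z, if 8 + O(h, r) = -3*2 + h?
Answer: 267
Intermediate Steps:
O(h, r) = -14 + h (O(h, r) = -8 + (-3*2 + h) = -8 + (-6 + h) = -14 + h)
z = -8 (z = (-15 + 16) + (-14 + 5) = 1 - 9 = -8)
-13 - 35*z = -13 - 35*(-8) = -13 + 280 = 267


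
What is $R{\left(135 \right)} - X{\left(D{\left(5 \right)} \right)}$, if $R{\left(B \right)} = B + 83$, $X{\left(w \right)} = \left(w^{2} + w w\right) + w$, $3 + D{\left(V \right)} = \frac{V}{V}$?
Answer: $212$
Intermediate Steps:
$D{\left(V \right)} = -2$ ($D{\left(V \right)} = -3 + \frac{V}{V} = -3 + 1 = -2$)
$X{\left(w \right)} = w + 2 w^{2}$ ($X{\left(w \right)} = \left(w^{2} + w^{2}\right) + w = 2 w^{2} + w = w + 2 w^{2}$)
$R{\left(B \right)} = 83 + B$
$R{\left(135 \right)} - X{\left(D{\left(5 \right)} \right)} = \left(83 + 135\right) - - 2 \left(1 + 2 \left(-2\right)\right) = 218 - - 2 \left(1 - 4\right) = 218 - \left(-2\right) \left(-3\right) = 218 - 6 = 212$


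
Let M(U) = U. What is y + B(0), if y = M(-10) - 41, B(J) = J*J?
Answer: -51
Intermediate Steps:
B(J) = J**2
y = -51 (y = -10 - 41 = -51)
y + B(0) = -51 + 0**2 = -51 + 0 = -51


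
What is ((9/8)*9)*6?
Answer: 243/4 ≈ 60.750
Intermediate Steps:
((9/8)*9)*6 = (81/8)*6 = 243/4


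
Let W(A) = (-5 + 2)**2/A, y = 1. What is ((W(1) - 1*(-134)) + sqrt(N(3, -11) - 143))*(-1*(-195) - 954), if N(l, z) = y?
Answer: -108537 - 759*I*sqrt(142) ≈ -1.0854e+5 - 9044.5*I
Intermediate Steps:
N(l, z) = 1
W(A) = 9/A (W(A) = (-3)**2/A = 9/A)
((W(1) - 1*(-134)) + sqrt(N(3, -11) - 143))*(-1*(-195) - 954) = ((9/1 - 1*(-134)) + sqrt(1 - 143))*(-1*(-195) - 954) = ((9*1 + 134) + sqrt(-142))*(195 - 954) = ((9 + 134) + I*sqrt(142))*(-759) = (143 + I*sqrt(142))*(-759) = -108537 - 759*I*sqrt(142)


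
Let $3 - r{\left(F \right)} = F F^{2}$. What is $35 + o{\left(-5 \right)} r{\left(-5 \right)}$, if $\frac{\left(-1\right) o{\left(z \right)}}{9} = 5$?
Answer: $-5725$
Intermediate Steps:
$r{\left(F \right)} = 3 - F^{3}$ ($r{\left(F \right)} = 3 - F F^{2} = 3 - F^{3}$)
$o{\left(z \right)} = -45$ ($o{\left(z \right)} = \left(-9\right) 5 = -45$)
$35 + o{\left(-5 \right)} r{\left(-5 \right)} = 35 - 45 \left(3 - \left(-5\right)^{3}\right) = 35 - 45 \left(3 - -125\right) = 35 - 45 \left(3 + 125\right) = 35 - 5760 = -5725$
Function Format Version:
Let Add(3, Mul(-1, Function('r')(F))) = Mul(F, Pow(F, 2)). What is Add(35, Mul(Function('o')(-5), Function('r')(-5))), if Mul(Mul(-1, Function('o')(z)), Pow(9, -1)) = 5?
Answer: -5725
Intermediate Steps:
Function('r')(F) = Add(3, Mul(-1, Pow(F, 3))) (Function('r')(F) = Add(3, Mul(-1, Mul(F, Pow(F, 2)))) = Add(3, Mul(-1, Pow(F, 3))))
Function('o')(z) = -45 (Function('o')(z) = Mul(-9, 5) = -45)
Add(35, Mul(Function('o')(-5), Function('r')(-5))) = Add(35, Mul(-45, Add(3, Mul(-1, Pow(-5, 3))))) = Add(35, Mul(-45, Add(3, Mul(-1, -125)))) = Add(35, Mul(-45, Add(3, 125))) = Add(35, Mul(-45, 128)) = Add(35, -5760) = -5725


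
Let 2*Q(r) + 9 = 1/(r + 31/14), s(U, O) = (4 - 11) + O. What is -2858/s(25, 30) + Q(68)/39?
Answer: -219337451/1763502 ≈ -124.38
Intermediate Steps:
s(U, O) = -7 + O
Q(r) = -9/2 + 1/(2*(31/14 + r)) (Q(r) = -9/2 + 1/(2*(r + 31/14)) = -9/2 + 1/(2*(31/14 + r)))
-2858/s(25, 30) + Q(68)/39 = -2858/(-7 + 30) + ((-265 - 126*68)/(2*(31 + 14*68)))/39 = -2858/23 + ((-265 - 8568)/(2*(31 + 952)))*(1/39) = -2858*1/23 + ((1/2)*(-8833)/983)*(1/39) = -2858/23 + ((1/2)*(1/983)*(-8833))*(1/39) = -2858/23 - 8833/1966*1/39 = -2858/23 - 8833/76674 = -219337451/1763502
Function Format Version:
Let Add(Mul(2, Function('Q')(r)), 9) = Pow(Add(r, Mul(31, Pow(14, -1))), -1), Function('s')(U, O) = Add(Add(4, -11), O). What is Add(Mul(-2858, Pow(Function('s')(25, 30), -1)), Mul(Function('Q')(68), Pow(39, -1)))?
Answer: Rational(-219337451, 1763502) ≈ -124.38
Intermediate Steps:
Function('s')(U, O) = Add(-7, O)
Function('Q')(r) = Add(Rational(-9, 2), Mul(Rational(1, 2), Pow(Add(Rational(31, 14), r), -1))) (Function('Q')(r) = Add(Rational(-9, 2), Mul(Rational(1, 2), Pow(Add(r, Mul(31, Pow(14, -1))), -1))) = Add(Rational(-9, 2), Mul(Rational(1, 2), Pow(Add(r, Mul(31, Rational(1, 14))), -1))) = Add(Rational(-9, 2), Mul(Rational(1, 2), Pow(Add(r, Rational(31, 14)), -1))) = Add(Rational(-9, 2), Mul(Rational(1, 2), Pow(Add(Rational(31, 14), r), -1))))
Add(Mul(-2858, Pow(Function('s')(25, 30), -1)), Mul(Function('Q')(68), Pow(39, -1))) = Add(Mul(-2858, Pow(Add(-7, 30), -1)), Mul(Mul(Rational(1, 2), Pow(Add(31, Mul(14, 68)), -1), Add(-265, Mul(-126, 68))), Pow(39, -1))) = Add(Mul(-2858, Pow(23, -1)), Mul(Mul(Rational(1, 2), Pow(Add(31, 952), -1), Add(-265, -8568)), Rational(1, 39))) = Add(Mul(-2858, Rational(1, 23)), Mul(Mul(Rational(1, 2), Pow(983, -1), -8833), Rational(1, 39))) = Add(Rational(-2858, 23), Mul(Mul(Rational(1, 2), Rational(1, 983), -8833), Rational(1, 39))) = Add(Rational(-2858, 23), Mul(Rational(-8833, 1966), Rational(1, 39))) = Add(Rational(-2858, 23), Rational(-8833, 76674)) = Rational(-219337451, 1763502)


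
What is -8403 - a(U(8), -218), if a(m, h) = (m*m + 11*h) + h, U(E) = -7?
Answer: -5836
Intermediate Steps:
a(m, h) = m² + 12*h (a(m, h) = (m² + 11*h) + h = m² + 12*h)
-8403 - a(U(8), -218) = -8403 - ((-7)² + 12*(-218)) = -8403 - (49 - 2616) = -8403 - 1*(-2567) = -8403 + 2567 = -5836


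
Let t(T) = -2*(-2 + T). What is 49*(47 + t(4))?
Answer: 2107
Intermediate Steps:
t(T) = 4 - 2*T
49*(47 + t(4)) = 49*(47 + (4 - 2*4)) = 49*(47 + (4 - 8)) = 49*(47 - 4) = 49*43 = 2107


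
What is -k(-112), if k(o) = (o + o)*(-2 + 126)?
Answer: 27776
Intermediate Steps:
k(o) = 248*o (k(o) = (2*o)*124 = 248*o)
-k(-112) = -248*(-112) = -1*(-27776) = 27776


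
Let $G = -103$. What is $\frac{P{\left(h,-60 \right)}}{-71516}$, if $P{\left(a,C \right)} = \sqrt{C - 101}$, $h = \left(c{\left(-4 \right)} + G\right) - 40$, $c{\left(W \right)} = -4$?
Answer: $- \frac{i \sqrt{161}}{71516} \approx - 0.00017742 i$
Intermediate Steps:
$h = -147$ ($h = \left(-4 - 103\right) - 40 = -107 - 40 = -147$)
$P{\left(a,C \right)} = \sqrt{-101 + C}$
$\frac{P{\left(h,-60 \right)}}{-71516} = \frac{\sqrt{-101 - 60}}{-71516} = \sqrt{-161} \left(- \frac{1}{71516}\right) = i \sqrt{161} \left(- \frac{1}{71516}\right) = - \frac{i \sqrt{161}}{71516}$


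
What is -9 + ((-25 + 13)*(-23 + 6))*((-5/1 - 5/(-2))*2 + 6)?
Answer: 195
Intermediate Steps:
-9 + ((-25 + 13)*(-23 + 6))*((-5/1 - 5/(-2))*2 + 6) = -9 + (-12*(-17))*((-5*1 - 5*(-½))*2 + 6) = -9 + 204*((-5 + 5/2)*2 + 6) = -9 + 204*(-5/2*2 + 6) = -9 + 204*(-5 + 6) = -9 + 204*1 = -9 + 204 = 195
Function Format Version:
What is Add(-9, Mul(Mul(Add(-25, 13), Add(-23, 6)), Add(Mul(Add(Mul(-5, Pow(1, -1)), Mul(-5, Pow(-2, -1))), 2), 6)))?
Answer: 195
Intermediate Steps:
Add(-9, Mul(Mul(Add(-25, 13), Add(-23, 6)), Add(Mul(Add(Mul(-5, Pow(1, -1)), Mul(-5, Pow(-2, -1))), 2), 6))) = Add(-9, Mul(Mul(-12, -17), Add(Mul(Add(Mul(-5, 1), Mul(-5, Rational(-1, 2))), 2), 6))) = Add(-9, Mul(204, Add(Mul(Add(-5, Rational(5, 2)), 2), 6))) = Add(-9, Mul(204, Add(Mul(Rational(-5, 2), 2), 6))) = Add(-9, Mul(204, Add(-5, 6))) = Add(-9, Mul(204, 1)) = Add(-9, 204) = 195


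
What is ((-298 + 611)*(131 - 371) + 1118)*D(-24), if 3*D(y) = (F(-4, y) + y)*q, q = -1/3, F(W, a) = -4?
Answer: -2072056/9 ≈ -2.3023e+5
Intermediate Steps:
q = -1/3 (q = -1*1/3 = -1/3 ≈ -0.33333)
D(y) = 4/9 - y/9 (D(y) = ((-4 + y)*(-1/3))/3 = (4/3 - y/3)/3 = 4/9 - y/9)
((-298 + 611)*(131 - 371) + 1118)*D(-24) = ((-298 + 611)*(131 - 371) + 1118)*(4/9 - 1/9*(-24)) = (313*(-240) + 1118)*(4/9 + 8/3) = (-75120 + 1118)*(28/9) = -74002*28/9 = -2072056/9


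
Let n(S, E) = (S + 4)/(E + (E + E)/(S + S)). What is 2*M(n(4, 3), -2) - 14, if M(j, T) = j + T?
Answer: -206/15 ≈ -13.733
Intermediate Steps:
n(S, E) = (4 + S)/(E + E/S) (n(S, E) = (4 + S)/(E + (2*E)/((2*S))) = (4 + S)/(E + (2*E)*(1/(2*S))) = (4 + S)/(E + E/S))
M(j, T) = T + j
2*M(n(4, 3), -2) - 14 = 2*(-2 + 4*(4 + 4)/(3*(1 + 4))) - 14 = 2*(-2 + 4*(⅓)*8/5) - 14 = 2*(-2 + 4*(⅓)*(⅕)*8) - 14 = 2*(-2 + 32/15) - 14 = 2*(2/15) - 14 = 4/15 - 14 = -206/15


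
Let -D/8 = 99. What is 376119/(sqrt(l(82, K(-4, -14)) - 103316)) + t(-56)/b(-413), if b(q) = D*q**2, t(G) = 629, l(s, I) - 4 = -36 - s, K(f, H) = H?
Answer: -629/135090648 - 376119*I*sqrt(103430)/103430 ≈ -4.6561e-6 - 1169.5*I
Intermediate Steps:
D = -792 (D = -8*99 = -792)
l(s, I) = -32 - s (l(s, I) = 4 + (-36 - s) = -32 - s)
b(q) = -792*q**2
376119/(sqrt(l(82, K(-4, -14)) - 103316)) + t(-56)/b(-413) = 376119/(sqrt((-32 - 1*82) - 103316)) + 629/((-792*(-413)**2)) = 376119/(sqrt((-32 - 82) - 103316)) + 629/((-792*170569)) = 376119/(sqrt(-114 - 103316)) + 629/(-135090648) = 376119/(sqrt(-103430)) + 629*(-1/135090648) = 376119/((I*sqrt(103430))) - 629/135090648 = 376119*(-I*sqrt(103430)/103430) - 629/135090648 = -376119*I*sqrt(103430)/103430 - 629/135090648 = -629/135090648 - 376119*I*sqrt(103430)/103430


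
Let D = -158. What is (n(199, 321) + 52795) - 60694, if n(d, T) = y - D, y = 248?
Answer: -7493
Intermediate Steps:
n(d, T) = 406 (n(d, T) = 248 - 1*(-158) = 248 + 158 = 406)
(n(199, 321) + 52795) - 60694 = (406 + 52795) - 60694 = 53201 - 60694 = -7493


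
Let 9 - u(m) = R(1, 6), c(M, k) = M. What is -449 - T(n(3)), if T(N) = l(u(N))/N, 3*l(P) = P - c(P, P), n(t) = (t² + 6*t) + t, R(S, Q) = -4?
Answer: -449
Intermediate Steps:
u(m) = 13 (u(m) = 9 - 1*(-4) = 9 + 4 = 13)
n(t) = t² + 7*t
l(P) = 0 (l(P) = (P - P)/3 = (⅓)*0 = 0)
T(N) = 0 (T(N) = 0/N = 0)
-449 - T(n(3)) = -449 - 1*0 = -449 + 0 = -449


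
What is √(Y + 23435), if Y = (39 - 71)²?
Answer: √24459 ≈ 156.39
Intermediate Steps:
Y = 1024 (Y = (-32)² = 1024)
√(Y + 23435) = √(1024 + 23435) = √24459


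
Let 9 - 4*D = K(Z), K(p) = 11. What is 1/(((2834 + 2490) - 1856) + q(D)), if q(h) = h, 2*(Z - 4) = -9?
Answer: 2/6935 ≈ 0.00028839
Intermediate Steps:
Z = -½ (Z = 4 + (½)*(-9) = 4 - 9/2 = -½ ≈ -0.50000)
D = -½ (D = 9/4 - ¼*11 = 9/4 - 11/4 = -½ ≈ -0.50000)
1/(((2834 + 2490) - 1856) + q(D)) = 1/(((2834 + 2490) - 1856) - ½) = 1/((5324 - 1856) - ½) = 1/(3468 - ½) = 1/(6935/2) = 2/6935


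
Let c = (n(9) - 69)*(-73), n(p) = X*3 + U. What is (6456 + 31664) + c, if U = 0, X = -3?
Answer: 43814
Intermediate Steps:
n(p) = -9 (n(p) = -3*3 + 0 = -9 + 0 = -9)
c = 5694 (c = (-9 - 69)*(-73) = -78*(-73) = 5694)
(6456 + 31664) + c = (6456 + 31664) + 5694 = 38120 + 5694 = 43814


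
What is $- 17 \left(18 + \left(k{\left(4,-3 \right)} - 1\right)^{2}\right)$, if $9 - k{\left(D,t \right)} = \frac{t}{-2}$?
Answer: $- \frac{4097}{4} \approx -1024.3$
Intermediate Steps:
$k{\left(D,t \right)} = 9 + \frac{t}{2}$ ($k{\left(D,t \right)} = 9 - \frac{t}{-2} = 9 - t \left(- \frac{1}{2}\right) = 9 - - \frac{t}{2} = 9 + \frac{t}{2}$)
$- 17 \left(18 + \left(k{\left(4,-3 \right)} - 1\right)^{2}\right) = - 17 \left(18 + \left(\left(9 + \frac{1}{2} \left(-3\right)\right) - 1\right)^{2}\right) = - 17 \left(18 + \left(\left(9 - \frac{3}{2}\right) - 1\right)^{2}\right) = - 17 \left(18 + \left(\frac{15}{2} - 1\right)^{2}\right) = - 17 \left(18 + \left(\frac{13}{2}\right)^{2}\right) = - 17 \left(18 + \frac{169}{4}\right) = \left(-17\right) \frac{241}{4} = - \frac{4097}{4}$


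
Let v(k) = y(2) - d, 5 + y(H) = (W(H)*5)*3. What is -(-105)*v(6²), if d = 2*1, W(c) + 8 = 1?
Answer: -11760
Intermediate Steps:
W(c) = -7 (W(c) = -8 + 1 = -7)
d = 2
y(H) = -110 (y(H) = -5 - 7*5*3 = -5 - 35*3 = -5 - 105 = -110)
v(k) = -112 (v(k) = -110 - 1*2 = -110 - 2 = -112)
-(-105)*v(6²) = -(-105)*(-112) = -1*11760 = -11760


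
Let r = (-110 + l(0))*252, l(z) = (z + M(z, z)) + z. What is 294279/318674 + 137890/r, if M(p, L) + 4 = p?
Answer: -8871977687/2288716668 ≈ -3.8764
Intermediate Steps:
M(p, L) = -4 + p
l(z) = -4 + 3*z (l(z) = (z + (-4 + z)) + z = (-4 + 2*z) + z = -4 + 3*z)
r = -28728 (r = (-110 + (-4 + 3*0))*252 = (-110 + (-4 + 0))*252 = (-110 - 4)*252 = -114*252 = -28728)
294279/318674 + 137890/r = 294279/318674 + 137890/(-28728) = 294279*(1/318674) + 137890*(-1/28728) = 294279/318674 - 68945/14364 = -8871977687/2288716668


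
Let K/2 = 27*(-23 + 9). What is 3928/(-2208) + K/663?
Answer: -178063/60996 ≈ -2.9193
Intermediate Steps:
K = -756 (K = 2*(27*(-23 + 9)) = 2*(27*(-14)) = 2*(-378) = -756)
3928/(-2208) + K/663 = 3928/(-2208) - 756/663 = 3928*(-1/2208) - 756*1/663 = -491/276 - 252/221 = -178063/60996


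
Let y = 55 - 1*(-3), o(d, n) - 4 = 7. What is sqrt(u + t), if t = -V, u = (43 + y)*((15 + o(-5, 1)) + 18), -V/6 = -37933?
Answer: I*sqrt(223154) ≈ 472.39*I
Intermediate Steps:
o(d, n) = 11 (o(d, n) = 4 + 7 = 11)
V = 227598 (V = -6*(-37933) = 227598)
y = 58 (y = 55 + 3 = 58)
u = 4444 (u = (43 + 58)*((15 + 11) + 18) = 101*(26 + 18) = 101*44 = 4444)
t = -227598 (t = -1*227598 = -227598)
sqrt(u + t) = sqrt(4444 - 227598) = sqrt(-223154) = I*sqrt(223154)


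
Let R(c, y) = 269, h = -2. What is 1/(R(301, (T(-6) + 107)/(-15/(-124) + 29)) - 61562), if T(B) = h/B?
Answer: -1/61293 ≈ -1.6315e-5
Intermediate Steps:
T(B) = -2/B
1/(R(301, (T(-6) + 107)/(-15/(-124) + 29)) - 61562) = 1/(269 - 61562) = 1/(-61293) = -1/61293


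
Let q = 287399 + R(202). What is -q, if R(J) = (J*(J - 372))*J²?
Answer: 1400921961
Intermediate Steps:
R(J) = J³*(-372 + J) (R(J) = (J*(-372 + J))*J² = J³*(-372 + J))
q = -1400921961 (q = 287399 + 202³*(-372 + 202) = 287399 + 8242408*(-170) = 287399 - 1401209360 = -1400921961)
-q = -1*(-1400921961) = 1400921961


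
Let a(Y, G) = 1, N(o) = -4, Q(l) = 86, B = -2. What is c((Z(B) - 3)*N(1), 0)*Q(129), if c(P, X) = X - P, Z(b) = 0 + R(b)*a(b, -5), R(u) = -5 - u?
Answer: -2064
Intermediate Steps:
Z(b) = -5 - b (Z(b) = 0 + (-5 - b)*1 = 0 + (-5 - b) = -5 - b)
c((Z(B) - 3)*N(1), 0)*Q(129) = (0 - ((-5 - 1*(-2)) - 3)*(-4))*86 = (0 - ((-5 + 2) - 3)*(-4))*86 = (0 - (-3 - 3)*(-4))*86 = (0 - (-6)*(-4))*86 = (0 - 1*24)*86 = (0 - 24)*86 = -24*86 = -2064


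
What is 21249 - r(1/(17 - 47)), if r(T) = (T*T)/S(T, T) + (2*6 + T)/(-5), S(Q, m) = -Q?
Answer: 531284/25 ≈ 21251.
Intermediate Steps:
r(T) = -12/5 - 6*T/5 (r(T) = (T*T)/((-T)) + (2*6 + T)/(-5) = T**2*(-1/T) + (12 + T)*(-1/5) = -T + (-12/5 - T/5) = -12/5 - 6*T/5)
21249 - r(1/(17 - 47)) = 21249 - (-12/5 - 6/(5*(17 - 47))) = 21249 - (-12/5 - 6/5/(-30)) = 21249 - (-12/5 - 6/5*(-1/30)) = 21249 - (-12/5 + 1/25) = 21249 - 1*(-59/25) = 21249 + 59/25 = 531284/25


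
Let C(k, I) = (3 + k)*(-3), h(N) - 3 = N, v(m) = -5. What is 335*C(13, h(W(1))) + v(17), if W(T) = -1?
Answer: -16085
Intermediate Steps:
h(N) = 3 + N
C(k, I) = -9 - 3*k
335*C(13, h(W(1))) + v(17) = 335*(-9 - 3*13) - 5 = 335*(-9 - 39) - 5 = 335*(-48) - 5 = -16080 - 5 = -16085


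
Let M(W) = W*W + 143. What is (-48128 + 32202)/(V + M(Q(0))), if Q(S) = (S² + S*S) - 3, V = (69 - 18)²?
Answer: -15926/2753 ≈ -5.7850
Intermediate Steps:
V = 2601 (V = 51² = 2601)
Q(S) = -3 + 2*S² (Q(S) = (S² + S²) - 3 = 2*S² - 3 = -3 + 2*S²)
M(W) = 143 + W² (M(W) = W² + 143 = 143 + W²)
(-48128 + 32202)/(V + M(Q(0))) = (-48128 + 32202)/(2601 + (143 + (-3 + 2*0²)²)) = -15926/(2601 + (143 + (-3 + 2*0)²)) = -15926/(2601 + (143 + (-3 + 0)²)) = -15926/(2601 + (143 + (-3)²)) = -15926/(2601 + (143 + 9)) = -15926/(2601 + 152) = -15926/2753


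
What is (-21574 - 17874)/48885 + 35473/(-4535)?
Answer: -382598857/44338695 ≈ -8.6290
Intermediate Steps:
(-21574 - 17874)/48885 + 35473/(-4535) = -39448*1/48885 + 35473*(-1/4535) = -39448/48885 - 35473/4535 = -382598857/44338695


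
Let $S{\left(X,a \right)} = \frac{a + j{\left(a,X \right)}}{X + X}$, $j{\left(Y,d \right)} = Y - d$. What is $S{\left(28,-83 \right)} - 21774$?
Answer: $- \frac{609769}{28} \approx -21777.0$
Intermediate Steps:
$S{\left(X,a \right)} = \frac{- X + 2 a}{2 X}$ ($S{\left(X,a \right)} = \frac{a - \left(X - a\right)}{X + X} = \frac{- X + 2 a}{2 X}$)
$S{\left(28,-83 \right)} - 21774 = \frac{-83 - 14}{28} - 21774 = \frac{1}{28} \left(-97\right) - 21774 = - \frac{97}{28} - 21774 = - \frac{609769}{28}$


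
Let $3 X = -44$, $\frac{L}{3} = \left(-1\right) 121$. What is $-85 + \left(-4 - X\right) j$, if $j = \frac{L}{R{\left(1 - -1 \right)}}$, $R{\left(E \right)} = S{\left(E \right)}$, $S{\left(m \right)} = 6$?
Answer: $- \frac{2191}{3} \approx -730.33$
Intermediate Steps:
$L = -363$ ($L = 3 \left(\left(-1\right) 121\right) = 3 \left(-121\right) = -363$)
$R{\left(E \right)} = 6$
$X = - \frac{44}{3}$ ($X = \frac{1}{3} \left(-44\right) = - \frac{44}{3} \approx -14.667$)
$j = - \frac{121}{2}$ ($j = - \frac{363}{6} = \left(-363\right) \frac{1}{6} = - \frac{121}{2} \approx -60.5$)
$-85 + \left(-4 - X\right) j = -85 + \left(-4 - - \frac{44}{3}\right) \left(- \frac{121}{2}\right) = -85 + \left(-4 + \frac{44}{3}\right) \left(- \frac{121}{2}\right) = -85 + \frac{32}{3} \left(- \frac{121}{2}\right) = -85 - \frac{1936}{3} = - \frac{2191}{3}$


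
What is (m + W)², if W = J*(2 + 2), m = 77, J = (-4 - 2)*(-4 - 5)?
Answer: 85849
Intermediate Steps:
J = 54 (J = -6*(-9) = 54)
W = 216 (W = 54*(2 + 2) = 54*4 = 216)
(m + W)² = (77 + 216)² = 293² = 85849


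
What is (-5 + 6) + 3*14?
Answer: 43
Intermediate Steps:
(-5 + 6) + 3*14 = 1 + 42 = 43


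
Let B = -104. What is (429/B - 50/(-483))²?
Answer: 241460521/14930496 ≈ 16.172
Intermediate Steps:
(429/B - 50/(-483))² = (429/(-104) - 50/(-483))² = (429*(-1/104) - 50*(-1/483))² = (-33/8 + 50/483)² = (-15539/3864)² = 241460521/14930496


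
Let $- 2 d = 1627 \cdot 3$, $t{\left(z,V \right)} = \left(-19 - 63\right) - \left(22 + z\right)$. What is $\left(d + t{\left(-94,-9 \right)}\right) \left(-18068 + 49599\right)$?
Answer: $- \frac{154533431}{2} \approx -7.7267 \cdot 10^{7}$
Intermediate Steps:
$t{\left(z,V \right)} = -104 - z$ ($t{\left(z,V \right)} = -82 - \left(22 + z\right) = -104 - z$)
$d = - \frac{4881}{2}$ ($d = - \frac{1627 \cdot 3}{2} = \left(- \frac{1}{2}\right) 4881 = - \frac{4881}{2} \approx -2440.5$)
$\left(d + t{\left(-94,-9 \right)}\right) \left(-18068 + 49599\right) = \left(- \frac{4881}{2} - 10\right) \left(-18068 + 49599\right) = \left(- \frac{4881}{2} + \left(-104 + 94\right)\right) 31531 = \left(- \frac{4881}{2} - 10\right) 31531 = \left(- \frac{4901}{2}\right) 31531 = - \frac{154533431}{2}$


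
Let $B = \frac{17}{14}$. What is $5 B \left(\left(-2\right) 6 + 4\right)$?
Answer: $- \frac{340}{7} \approx -48.571$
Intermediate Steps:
$B = \frac{17}{14}$ ($B = 17 \cdot \frac{1}{14} = \frac{17}{14} \approx 1.2143$)
$5 B \left(\left(-2\right) 6 + 4\right) = 5 \cdot \frac{17}{14} \left(\left(-2\right) 6 + 4\right) = \frac{85 \left(-12 + 4\right)}{14} = \frac{85}{14} \left(-8\right) = - \frac{340}{7}$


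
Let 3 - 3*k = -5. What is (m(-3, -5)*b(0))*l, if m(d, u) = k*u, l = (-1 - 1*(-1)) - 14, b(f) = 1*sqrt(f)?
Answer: 0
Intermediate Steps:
b(f) = sqrt(f)
k = 8/3 (k = 1 - 1/3*(-5) = 1 + 5/3 = 8/3 ≈ 2.6667)
l = -14 (l = (-1 + 1) - 14 = 0 - 14 = -14)
m(d, u) = 8*u/3
(m(-3, -5)*b(0))*l = (((8/3)*(-5))*sqrt(0))*(-14) = -40/3*0*(-14) = 0*(-14) = 0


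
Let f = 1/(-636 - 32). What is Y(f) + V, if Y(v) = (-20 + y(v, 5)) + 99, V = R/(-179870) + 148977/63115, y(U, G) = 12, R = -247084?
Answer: 21509364984/227049901 ≈ 94.734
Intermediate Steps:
f = -1/668 (f = 1/(-668) = -1/668 ≈ -0.0014970)
V = 847823993/227049901 (V = -247084/(-179870) + 148977/63115 = -247084*(-1/179870) + 148977*(1/63115) = 123542/89935 + 148977/63115 = 847823993/227049901 ≈ 3.7341)
Y(v) = 91 (Y(v) = (-20 + 12) + 99 = -8 + 99 = 91)
Y(f) + V = 91 + 847823993/227049901 = 21509364984/227049901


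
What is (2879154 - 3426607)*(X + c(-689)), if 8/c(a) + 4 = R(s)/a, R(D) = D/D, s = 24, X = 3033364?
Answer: -4578337962195308/2757 ≈ -1.6606e+12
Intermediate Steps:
R(D) = 1
c(a) = 8/(-4 + 1/a)
(2879154 - 3426607)*(X + c(-689)) = (2879154 - 3426607)*(3033364 - 8*(-689)/(-1 + 4*(-689))) = -547453*(3033364 - 8*(-689)/(-1 - 2756)) = -547453*(3033364 - 8*(-689)/(-2757)) = -547453*(3033364 - 8*(-689)*(-1/2757)) = -547453*(3033364 - 5512/2757) = -547453*8362979036/2757 = -4578337962195308/2757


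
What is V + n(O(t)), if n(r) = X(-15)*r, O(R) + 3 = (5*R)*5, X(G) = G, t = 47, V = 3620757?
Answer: 3603177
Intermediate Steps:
O(R) = -3 + 25*R (O(R) = -3 + (5*R)*5 = -3 + 25*R)
n(r) = -15*r
V + n(O(t)) = 3620757 - 15*(-3 + 25*47) = 3620757 - 15*(-3 + 1175) = 3620757 - 15*1172 = 3620757 - 17580 = 3603177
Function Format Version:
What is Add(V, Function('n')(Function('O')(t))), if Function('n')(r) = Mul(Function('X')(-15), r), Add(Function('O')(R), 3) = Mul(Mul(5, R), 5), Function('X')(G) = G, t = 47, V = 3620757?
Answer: 3603177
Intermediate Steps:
Function('O')(R) = Add(-3, Mul(25, R)) (Function('O')(R) = Add(-3, Mul(Mul(5, R), 5)) = Add(-3, Mul(25, R)))
Function('n')(r) = Mul(-15, r)
Add(V, Function('n')(Function('O')(t))) = Add(3620757, Mul(-15, Add(-3, Mul(25, 47)))) = Add(3620757, Mul(-15, Add(-3, 1175))) = Add(3620757, Mul(-15, 1172)) = Add(3620757, -17580) = 3603177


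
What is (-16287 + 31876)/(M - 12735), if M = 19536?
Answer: 15589/6801 ≈ 2.2922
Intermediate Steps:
(-16287 + 31876)/(M - 12735) = (-16287 + 31876)/(19536 - 12735) = 15589/6801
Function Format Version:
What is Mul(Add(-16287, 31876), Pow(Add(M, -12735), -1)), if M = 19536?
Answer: Rational(15589, 6801) ≈ 2.2922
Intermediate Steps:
Mul(Add(-16287, 31876), Pow(Add(M, -12735), -1)) = Mul(Add(-16287, 31876), Pow(Add(19536, -12735), -1)) = Mul(15589, Pow(6801, -1)) = Mul(15589, Rational(1, 6801)) = Rational(15589, 6801)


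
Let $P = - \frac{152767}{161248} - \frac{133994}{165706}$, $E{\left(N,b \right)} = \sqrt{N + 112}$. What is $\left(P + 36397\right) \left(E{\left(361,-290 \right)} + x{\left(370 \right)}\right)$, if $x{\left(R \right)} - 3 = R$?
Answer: $\frac{181366069710150953}{13359880544} + \frac{486236111823461 \sqrt{473}}{13359880544} \approx 1.4367 \cdot 10^{7}$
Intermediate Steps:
$x{\left(R \right)} = 3 + R$
$E{\left(N,b \right)} = \sqrt{112 + N}$
$P = - \frac{23460336507}{13359880544}$ ($P = \left(-152767\right) \frac{1}{161248} - \frac{66997}{82853} = - \frac{152767}{161248} - \frac{66997}{82853} = - \frac{23460336507}{13359880544} \approx -1.756$)
$\left(P + 36397\right) \left(E{\left(361,-290 \right)} + x{\left(370 \right)}\right) = \left(- \frac{23460336507}{13359880544} + 36397\right) \left(\sqrt{112 + 361} + \left(3 + 370\right)\right) = \frac{486236111823461 \left(\sqrt{473} + 373\right)}{13359880544} = \frac{486236111823461 \left(373 + \sqrt{473}\right)}{13359880544} = \frac{181366069710150953}{13359880544} + \frac{486236111823461 \sqrt{473}}{13359880544}$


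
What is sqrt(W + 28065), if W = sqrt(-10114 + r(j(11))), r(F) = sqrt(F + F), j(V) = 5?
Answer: sqrt(28065 + I*sqrt(10114 - sqrt(10))) ≈ 167.53 + 0.3001*I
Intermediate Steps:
r(F) = sqrt(2)*sqrt(F) (r(F) = sqrt(2*F) = sqrt(2)*sqrt(F))
W = sqrt(-10114 + sqrt(10)) (W = sqrt(-10114 + sqrt(2)*sqrt(5)) = sqrt(-10114 + sqrt(10)) ≈ 100.55*I)
sqrt(W + 28065) = sqrt(sqrt(-10114 + sqrt(10)) + 28065) = sqrt(28065 + sqrt(-10114 + sqrt(10)))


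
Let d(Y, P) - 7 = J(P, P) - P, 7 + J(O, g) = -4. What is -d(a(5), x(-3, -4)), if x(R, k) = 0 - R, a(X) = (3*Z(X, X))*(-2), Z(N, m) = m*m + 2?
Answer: 7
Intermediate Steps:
J(O, g) = -11 (J(O, g) = -7 - 4 = -11)
Z(N, m) = 2 + m² (Z(N, m) = m² + 2 = 2 + m²)
a(X) = -12 - 6*X² (a(X) = (3*(2 + X²))*(-2) = (6 + 3*X²)*(-2) = -12 - 6*X²)
x(R, k) = -R
d(Y, P) = -4 - P (d(Y, P) = 7 + (-11 - P) = -4 - P)
-d(a(5), x(-3, -4)) = -(-4 - (-1)*(-3)) = -(-4 - 1*3) = -(-4 - 3) = -1*(-7) = 7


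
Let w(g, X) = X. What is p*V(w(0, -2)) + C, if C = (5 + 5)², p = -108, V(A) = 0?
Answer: 100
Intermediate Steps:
C = 100 (C = 10² = 100)
p*V(w(0, -2)) + C = -108*0 + 100 = 0 + 100 = 100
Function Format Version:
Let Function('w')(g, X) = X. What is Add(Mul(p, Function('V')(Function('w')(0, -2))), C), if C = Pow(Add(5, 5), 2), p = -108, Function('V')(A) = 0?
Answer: 100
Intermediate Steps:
C = 100 (C = Pow(10, 2) = 100)
Add(Mul(p, Function('V')(Function('w')(0, -2))), C) = Add(Mul(-108, 0), 100) = Add(0, 100) = 100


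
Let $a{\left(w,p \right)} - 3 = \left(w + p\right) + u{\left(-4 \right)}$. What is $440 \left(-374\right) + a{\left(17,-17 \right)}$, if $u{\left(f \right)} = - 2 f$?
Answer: $-164549$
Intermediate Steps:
$a{\left(w,p \right)} = 11 + p + w$ ($a{\left(w,p \right)} = 3 - \left(-8 - p - w\right) = 3 + \left(\left(p + w\right) + 8\right) = 3 + \left(8 + p + w\right) = 11 + p + w$)
$440 \left(-374\right) + a{\left(17,-17 \right)} = 440 \left(-374\right) + \left(11 - 17 + 17\right) = -164560 + 11 = -164549$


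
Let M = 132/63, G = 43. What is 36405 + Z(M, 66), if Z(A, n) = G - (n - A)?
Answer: 764066/21 ≈ 36384.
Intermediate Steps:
M = 44/21 (M = 132*(1/63) = 44/21 ≈ 2.0952)
Z(A, n) = 43 + A - n (Z(A, n) = 43 - (n - A) = 43 + (A - n) = 43 + A - n)
36405 + Z(M, 66) = 36405 + (43 + 44/21 - 1*66) = 36405 + (43 + 44/21 - 66) = 36405 - 439/21 = 764066/21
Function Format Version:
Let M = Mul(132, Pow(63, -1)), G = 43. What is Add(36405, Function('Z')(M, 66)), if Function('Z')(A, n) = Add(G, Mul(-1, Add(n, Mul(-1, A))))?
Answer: Rational(764066, 21) ≈ 36384.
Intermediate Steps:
M = Rational(44, 21) (M = Mul(132, Rational(1, 63)) = Rational(44, 21) ≈ 2.0952)
Function('Z')(A, n) = Add(43, A, Mul(-1, n)) (Function('Z')(A, n) = Add(43, Mul(-1, Add(n, Mul(-1, A)))) = Add(43, Add(A, Mul(-1, n))) = Add(43, A, Mul(-1, n)))
Add(36405, Function('Z')(M, 66)) = Add(36405, Add(43, Rational(44, 21), Mul(-1, 66))) = Add(36405, Add(43, Rational(44, 21), -66)) = Add(36405, Rational(-439, 21)) = Rational(764066, 21)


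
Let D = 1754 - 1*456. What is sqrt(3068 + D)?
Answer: sqrt(4366) ≈ 66.076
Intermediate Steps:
D = 1298 (D = 1754 - 456 = 1298)
sqrt(3068 + D) = sqrt(3068 + 1298) = sqrt(4366)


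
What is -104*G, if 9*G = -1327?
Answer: 138008/9 ≈ 15334.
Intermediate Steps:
G = -1327/9 (G = (⅑)*(-1327) = -1327/9 ≈ -147.44)
-104*G = -104*(-1327/9) = 138008/9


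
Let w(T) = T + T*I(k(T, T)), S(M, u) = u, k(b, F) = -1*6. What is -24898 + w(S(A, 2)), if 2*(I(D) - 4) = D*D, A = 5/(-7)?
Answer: -24852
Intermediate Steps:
k(b, F) = -6
A = -5/7 (A = 5*(-⅐) = -5/7 ≈ -0.71429)
I(D) = 4 + D²/2 (I(D) = 4 + (D*D)/2 = 4 + D²/2)
w(T) = 23*T (w(T) = T + T*(4 + (½)*(-6)²) = T + T*(4 + (½)*36) = T + T*(4 + 18) = T + T*22 = T + 22*T = 23*T)
-24898 + w(S(A, 2)) = -24898 + 23*2 = -24898 + 46 = -24852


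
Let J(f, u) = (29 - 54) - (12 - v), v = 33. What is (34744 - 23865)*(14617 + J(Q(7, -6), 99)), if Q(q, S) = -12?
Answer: 158974827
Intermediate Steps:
J(f, u) = -4 (J(f, u) = (29 - 54) - (12 - 1*33) = -25 - (12 - 33) = -25 - 1*(-21) = -25 + 21 = -4)
(34744 - 23865)*(14617 + J(Q(7, -6), 99)) = (34744 - 23865)*(14617 - 4) = 10879*14613 = 158974827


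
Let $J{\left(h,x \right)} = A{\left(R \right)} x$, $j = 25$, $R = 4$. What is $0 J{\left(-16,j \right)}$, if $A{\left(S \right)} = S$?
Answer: $0$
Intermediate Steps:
$J{\left(h,x \right)} = 4 x$
$0 J{\left(-16,j \right)} = 0 \cdot 4 \cdot 25 = 0 \cdot 100 = 0$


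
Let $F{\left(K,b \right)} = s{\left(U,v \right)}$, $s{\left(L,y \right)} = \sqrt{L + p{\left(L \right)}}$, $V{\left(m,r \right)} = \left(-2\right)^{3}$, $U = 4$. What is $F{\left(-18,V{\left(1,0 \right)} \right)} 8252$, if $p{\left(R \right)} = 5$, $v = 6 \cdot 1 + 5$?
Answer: $24756$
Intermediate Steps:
$v = 11$ ($v = 6 + 5 = 11$)
$V{\left(m,r \right)} = -8$
$s{\left(L,y \right)} = \sqrt{5 + L}$ ($s{\left(L,y \right)} = \sqrt{L + 5} = \sqrt{5 + L}$)
$F{\left(K,b \right)} = 3$ ($F{\left(K,b \right)} = \sqrt{5 + 4} = \sqrt{9} = 3$)
$F{\left(-18,V{\left(1,0 \right)} \right)} 8252 = 3 \cdot 8252 = 24756$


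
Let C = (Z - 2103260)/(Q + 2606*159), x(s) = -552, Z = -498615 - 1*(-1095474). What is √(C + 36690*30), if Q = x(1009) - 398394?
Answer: √1814514474293/1284 ≈ 1049.1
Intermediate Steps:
Z = 596859 (Z = -498615 + 1095474 = 596859)
Q = -398946 (Q = -552 - 398394 = -398946)
C = -1506401/15408 (C = (596859 - 2103260)/(-398946 + 2606*159) = -1506401/(-398946 + 414354) = -1506401/15408 ≈ -97.767)
√(C + 36690*30) = √(-1506401/15408 + 36690*30) = √(-1506401/15408 + 1100700) = √(16958079199/15408) = √1814514474293/1284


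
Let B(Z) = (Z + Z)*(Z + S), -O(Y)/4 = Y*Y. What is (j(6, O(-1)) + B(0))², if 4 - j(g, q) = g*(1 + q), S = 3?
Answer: 484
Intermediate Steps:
O(Y) = -4*Y² (O(Y) = -4*Y*Y = -4*Y²)
B(Z) = 2*Z*(3 + Z) (B(Z) = (Z + Z)*(Z + 3) = (2*Z)*(3 + Z) = 2*Z*(3 + Z))
j(g, q) = 4 - g*(1 + q)
(j(6, O(-1)) + B(0))² = ((4 - 1*6 - 1*6*(-4*(-1)²)) + 2*0*(3 + 0))² = ((4 - 6 - 1*6*(-4*1)) + 2*0*3)² = ((4 - 6 - 1*6*(-4)) + 0)² = ((4 - 6 + 24) + 0)² = (22 + 0)² = 22² = 484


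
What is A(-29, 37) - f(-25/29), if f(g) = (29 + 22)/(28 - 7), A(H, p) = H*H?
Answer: 5870/7 ≈ 838.57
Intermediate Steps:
A(H, p) = H**2
f(g) = 17/7 (f(g) = 51/21 = 51*(1/21) = 17/7)
A(-29, 37) - f(-25/29) = (-29)**2 - 1*17/7 = 841 - 17/7 = 5870/7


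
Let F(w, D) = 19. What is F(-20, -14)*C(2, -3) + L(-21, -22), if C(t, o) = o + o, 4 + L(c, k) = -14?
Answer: -132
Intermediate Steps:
L(c, k) = -18 (L(c, k) = -4 - 14 = -18)
C(t, o) = 2*o
F(-20, -14)*C(2, -3) + L(-21, -22) = 19*(2*(-3)) - 18 = 19*(-6) - 18 = -114 - 18 = -132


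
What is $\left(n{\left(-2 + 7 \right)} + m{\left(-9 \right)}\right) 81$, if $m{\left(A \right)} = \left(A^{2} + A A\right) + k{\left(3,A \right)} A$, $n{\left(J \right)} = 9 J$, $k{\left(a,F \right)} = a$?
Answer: $14580$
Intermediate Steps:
$m{\left(A \right)} = 2 A^{2} + 3 A$ ($m{\left(A \right)} = \left(A^{2} + A A\right) + 3 A = \left(A^{2} + A^{2}\right) + 3 A = 2 A^{2} + 3 A$)
$\left(n{\left(-2 + 7 \right)} + m{\left(-9 \right)}\right) 81 = \left(9 \left(-2 + 7\right) - 9 \left(3 + 2 \left(-9\right)\right)\right) 81 = \left(9 \cdot 5 - 9 \left(3 - 18\right)\right) 81 = \left(45 - -135\right) 81 = \left(45 + 135\right) 81 = 180 \cdot 81 = 14580$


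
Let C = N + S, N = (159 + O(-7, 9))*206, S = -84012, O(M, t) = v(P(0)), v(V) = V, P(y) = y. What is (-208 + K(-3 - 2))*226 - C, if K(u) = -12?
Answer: 1538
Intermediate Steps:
O(M, t) = 0
N = 32754 (N = (159 + 0)*206 = 159*206 = 32754)
C = -51258 (C = 32754 - 84012 = -51258)
(-208 + K(-3 - 2))*226 - C = (-208 - 12)*226 - 1*(-51258) = -220*226 + 51258 = -49720 + 51258 = 1538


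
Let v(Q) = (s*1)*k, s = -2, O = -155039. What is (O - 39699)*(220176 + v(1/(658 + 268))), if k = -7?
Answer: -42879360220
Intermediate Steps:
v(Q) = 14 (v(Q) = -2*1*(-7) = -2*(-7) = 14)
(O - 39699)*(220176 + v(1/(658 + 268))) = (-155039 - 39699)*(220176 + 14) = -194738*220190 = -42879360220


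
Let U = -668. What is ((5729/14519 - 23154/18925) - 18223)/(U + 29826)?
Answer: -2503699637163/4005902081425 ≈ -0.62500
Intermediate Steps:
((5729/14519 - 23154/18925) - 18223)/(U + 29826) = ((5729/14519 - 23154/18925) - 18223)/(-668 + 29826) = ((5729*(1/14519) - 23154*1/18925) - 18223)/29158 = ((5729/14519 - 23154/18925) - 18223)*(1/29158) = (-227751601/274772075 - 18223)*(1/29158) = -5007399274326/274772075*1/29158 = -2503699637163/4005902081425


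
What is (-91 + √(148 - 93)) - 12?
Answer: -103 + √55 ≈ -95.584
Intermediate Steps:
(-91 + √(148 - 93)) - 12 = (-91 + √55) - 12 = -103 + √55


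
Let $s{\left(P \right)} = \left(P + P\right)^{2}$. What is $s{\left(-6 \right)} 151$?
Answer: $21744$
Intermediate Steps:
$s{\left(P \right)} = 4 P^{2}$ ($s{\left(P \right)} = \left(2 P\right)^{2} = 4 P^{2}$)
$s{\left(-6 \right)} 151 = 4 \left(-6\right)^{2} \cdot 151 = 4 \cdot 36 \cdot 151 = 144 \cdot 151 = 21744$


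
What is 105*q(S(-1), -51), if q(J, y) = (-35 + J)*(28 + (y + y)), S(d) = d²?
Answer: 264180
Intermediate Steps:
q(J, y) = (-35 + J)*(28 + 2*y)
105*q(S(-1), -51) = 105*(-980 - 70*(-51) + 28*(-1)² + 2*(-1)²*(-51)) = 105*(-980 + 3570 + 28*1 + 2*1*(-51)) = 105*(-980 + 3570 + 28 - 102) = 105*2516 = 264180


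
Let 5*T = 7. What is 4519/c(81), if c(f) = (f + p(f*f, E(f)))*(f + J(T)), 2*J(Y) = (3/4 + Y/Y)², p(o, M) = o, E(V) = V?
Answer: 72304/8770761 ≈ 0.0082438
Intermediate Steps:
T = 7/5 (T = (⅕)*7 = 7/5 ≈ 1.4000)
J(Y) = 49/32 (J(Y) = (3/4 + Y/Y)²/2 = (3*(¼) + 1)²/2 = (¾ + 1)²/2 = (7/4)²/2 = (½)*(49/16) = 49/32)
c(f) = (49/32 + f)*(f + f²) (c(f) = (f + f*f)*(f + 49/32) = (f + f²)*(49/32 + f) = (49/32 + f)*(f + f²))
4519/c(81) = 4519/(((1/32)*81*(49 + 32*81² + 81*81))) = 4519/(((1/32)*81*(49 + 32*6561 + 6561))) = 4519/(((1/32)*81*(49 + 209952 + 6561))) = 4519/(((1/32)*81*216562)) = 4519/(8770761/16) = 4519*(16/8770761) = 72304/8770761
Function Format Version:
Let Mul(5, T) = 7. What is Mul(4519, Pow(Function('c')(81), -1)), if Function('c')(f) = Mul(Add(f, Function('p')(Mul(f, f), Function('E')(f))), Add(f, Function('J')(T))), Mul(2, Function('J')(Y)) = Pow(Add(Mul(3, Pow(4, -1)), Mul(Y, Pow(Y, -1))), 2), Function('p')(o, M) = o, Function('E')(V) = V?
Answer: Rational(72304, 8770761) ≈ 0.0082438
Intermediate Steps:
T = Rational(7, 5) (T = Mul(Rational(1, 5), 7) = Rational(7, 5) ≈ 1.4000)
Function('J')(Y) = Rational(49, 32) (Function('J')(Y) = Mul(Rational(1, 2), Pow(Add(Mul(3, Pow(4, -1)), Mul(Y, Pow(Y, -1))), 2)) = Mul(Rational(1, 2), Pow(Add(Mul(3, Rational(1, 4)), 1), 2)) = Mul(Rational(1, 2), Pow(Add(Rational(3, 4), 1), 2)) = Mul(Rational(1, 2), Pow(Rational(7, 4), 2)) = Mul(Rational(1, 2), Rational(49, 16)) = Rational(49, 32))
Function('c')(f) = Mul(Add(Rational(49, 32), f), Add(f, Pow(f, 2))) (Function('c')(f) = Mul(Add(f, Mul(f, f)), Add(f, Rational(49, 32))) = Mul(Add(f, Pow(f, 2)), Add(Rational(49, 32), f)) = Mul(Add(Rational(49, 32), f), Add(f, Pow(f, 2))))
Mul(4519, Pow(Function('c')(81), -1)) = Mul(4519, Pow(Mul(Rational(1, 32), 81, Add(49, Mul(32, Pow(81, 2)), Mul(81, 81))), -1)) = Mul(4519, Pow(Mul(Rational(1, 32), 81, Add(49, Mul(32, 6561), 6561)), -1)) = Mul(4519, Pow(Mul(Rational(1, 32), 81, Add(49, 209952, 6561)), -1)) = Mul(4519, Pow(Mul(Rational(1, 32), 81, 216562), -1)) = Mul(4519, Pow(Rational(8770761, 16), -1)) = Mul(4519, Rational(16, 8770761)) = Rational(72304, 8770761)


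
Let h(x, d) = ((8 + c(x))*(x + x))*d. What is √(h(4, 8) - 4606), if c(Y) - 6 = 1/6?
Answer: I*√33294/3 ≈ 60.822*I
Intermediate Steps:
c(Y) = 37/6 (c(Y) = 6 + 1/6 = 6 + ⅙ = 37/6)
h(x, d) = 85*d*x/3 (h(x, d) = ((8 + 37/6)*(x + x))*d = (85*(2*x)/6)*d = (85*x/3)*d = 85*d*x/3)
√(h(4, 8) - 4606) = √((85/3)*8*4 - 4606) = √(2720/3 - 4606) = √(-11098/3) = I*√33294/3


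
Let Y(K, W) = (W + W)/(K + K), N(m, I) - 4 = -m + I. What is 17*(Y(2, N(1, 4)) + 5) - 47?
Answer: 195/2 ≈ 97.500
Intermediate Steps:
N(m, I) = 4 + I - m (N(m, I) = 4 + (-m + I) = 4 + (I - m) = 4 + I - m)
Y(K, W) = W/K (Y(K, W) = (2*W)/((2*K)) = (2*W)*(1/(2*K)) = W/K)
17*(Y(2, N(1, 4)) + 5) - 47 = 17*((4 + 4 - 1*1)/2 + 5) - 47 = 17*((4 + 4 - 1)*(½) + 5) - 47 = 17*(7*(½) + 5) - 47 = 17*(7/2 + 5) - 47 = 17*(17/2) - 47 = 289/2 - 47 = 195/2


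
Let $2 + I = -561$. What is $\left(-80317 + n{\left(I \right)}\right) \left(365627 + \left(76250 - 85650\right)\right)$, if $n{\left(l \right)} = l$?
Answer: $-28811639760$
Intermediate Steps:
$I = -563$ ($I = -2 - 561 = -563$)
$\left(-80317 + n{\left(I \right)}\right) \left(365627 + \left(76250 - 85650\right)\right) = \left(-80317 - 563\right) \left(365627 + \left(76250 - 85650\right)\right) = - 80880 \left(365627 - 9400\right) = \left(-80880\right) 356227 = -28811639760$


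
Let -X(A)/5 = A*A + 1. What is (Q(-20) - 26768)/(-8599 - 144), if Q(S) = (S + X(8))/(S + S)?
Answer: 214075/69944 ≈ 3.0607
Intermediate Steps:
X(A) = -5 - 5*A² (X(A) = -5*(A*A + 1) = -5*(A² + 1) = -5*(1 + A²) = -5 - 5*A²)
Q(S) = (-325 + S)/(2*S) (Q(S) = (S + (-5 - 5*8²))/(S + S) = (S + (-5 - 5*64))/((2*S)) = (S + (-5 - 320))*(1/(2*S)) = (S - 325)*(1/(2*S)) = (-325 + S)*(1/(2*S)) = (-325 + S)/(2*S))
(Q(-20) - 26768)/(-8599 - 144) = ((½)*(-325 - 20)/(-20) - 26768)/(-8599 - 144) = ((½)*(-1/20)*(-345) - 26768)/(-8743) = (69/8 - 26768)*(-1/8743) = -214075/8*(-1/8743) = 214075/69944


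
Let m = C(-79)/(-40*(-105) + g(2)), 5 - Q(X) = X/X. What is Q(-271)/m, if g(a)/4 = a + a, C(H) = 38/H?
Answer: -666128/19 ≈ -35059.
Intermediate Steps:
Q(X) = 4 (Q(X) = 5 - X/X = 5 - 1*1 = 5 - 1 = 4)
g(a) = 8*a (g(a) = 4*(a + a) = 4*(2*a) = 8*a)
m = -19/166532 (m = (38/(-79))/(-40*(-105) + 8*2) = (38*(-1/79))/(4200 + 16) = -38/79/4216 = -38/79*1/4216 = -19/166532 ≈ -0.00011409)
Q(-271)/m = 4/(-19/166532) = 4*(-166532/19) = -666128/19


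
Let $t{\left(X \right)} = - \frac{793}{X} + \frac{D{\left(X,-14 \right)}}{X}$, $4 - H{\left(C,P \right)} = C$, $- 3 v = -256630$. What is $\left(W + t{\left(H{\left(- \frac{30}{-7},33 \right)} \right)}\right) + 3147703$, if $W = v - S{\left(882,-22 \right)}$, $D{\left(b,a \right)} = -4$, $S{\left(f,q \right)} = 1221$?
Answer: $\frac{19408889}{6} \approx 3.2348 \cdot 10^{6}$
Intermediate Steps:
$v = \frac{256630}{3}$ ($v = \left(- \frac{1}{3}\right) \left(-256630\right) = \frac{256630}{3} \approx 85543.0$)
$H{\left(C,P \right)} = 4 - C$
$W = \frac{252967}{3}$ ($W = \frac{256630}{3} - 1221 = \frac{252967}{3} \approx 84322.0$)
$t{\left(X \right)} = - \frac{797}{X}$ ($t{\left(X \right)} = - \frac{793}{X} - \frac{4}{X} = - \frac{797}{X}$)
$\left(W + t{\left(H{\left(- \frac{30}{-7},33 \right)} \right)}\right) + 3147703 = \left(\frac{252967}{3} - \frac{797}{4 - - \frac{30}{-7}}\right) + 3147703 = \left(\frac{252967}{3} - \frac{797}{4 - \left(-30\right) \left(- \frac{1}{7}\right)}\right) + 3147703 = \left(\frac{252967}{3} - \frac{797}{4 - \frac{30}{7}}\right) + 3147703 = \left(\frac{252967}{3} - \frac{797}{- \frac{2}{7}}\right) + 3147703 = \left(\frac{252967}{3} - - \frac{5579}{2}\right) + 3147703 = \left(\frac{252967}{3} + \frac{5579}{2}\right) + 3147703 = \frac{522671}{6} + 3147703 = \frac{19408889}{6}$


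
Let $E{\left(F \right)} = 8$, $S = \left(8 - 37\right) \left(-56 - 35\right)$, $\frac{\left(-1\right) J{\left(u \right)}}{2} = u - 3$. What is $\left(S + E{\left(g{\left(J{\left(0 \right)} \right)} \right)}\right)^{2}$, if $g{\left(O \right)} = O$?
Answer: $7006609$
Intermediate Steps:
$J{\left(u \right)} = 6 - 2 u$ ($J{\left(u \right)} = - 2 \left(u - 3\right) = - 2 \left(-3 + u\right) = 6 - 2 u$)
$S = 2639$ ($S = \left(-29\right) \left(-91\right) = 2639$)
$\left(S + E{\left(g{\left(J{\left(0 \right)} \right)} \right)}\right)^{2} = \left(2639 + 8\right)^{2} = 2647^{2} = 7006609$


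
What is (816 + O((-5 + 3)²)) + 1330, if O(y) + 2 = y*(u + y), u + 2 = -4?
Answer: 2136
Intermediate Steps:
u = -6 (u = -2 - 4 = -6)
O(y) = -2 + y*(-6 + y)
(816 + O((-5 + 3)²)) + 1330 = (816 + (-2 + ((-5 + 3)²)² - 6*(-5 + 3)²)) + 1330 = (816 + (-2 + ((-2)²)² - 6*(-2)²)) + 1330 = (816 + (-2 + 4² - 6*4)) + 1330 = (816 + (-2 + 16 - 24)) + 1330 = (816 - 10) + 1330 = 806 + 1330 = 2136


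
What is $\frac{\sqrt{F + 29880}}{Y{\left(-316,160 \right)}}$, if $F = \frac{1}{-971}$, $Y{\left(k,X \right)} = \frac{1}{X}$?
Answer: $\frac{160 \sqrt{28172088109}}{971} \approx 27657.0$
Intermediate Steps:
$F = - \frac{1}{971} \approx -0.0010299$
$\frac{\sqrt{F + 29880}}{Y{\left(-316,160 \right)}} = \frac{\sqrt{- \frac{1}{971} + 29880}}{\frac{1}{160}} = \sqrt{\frac{29013479}{971}} \frac{1}{\frac{1}{160}} = \frac{\sqrt{28172088109}}{971} \cdot 160 = \frac{160 \sqrt{28172088109}}{971}$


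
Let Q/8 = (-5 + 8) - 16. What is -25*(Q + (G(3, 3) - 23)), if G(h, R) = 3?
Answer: 3100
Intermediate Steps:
Q = -104 (Q = 8*((-5 + 8) - 16) = 8*(3 - 16) = 8*(-13) = -104)
-25*(Q + (G(3, 3) - 23)) = -25*(-104 + (3 - 23)) = -25*(-104 - 20) = -25*(-124) = 3100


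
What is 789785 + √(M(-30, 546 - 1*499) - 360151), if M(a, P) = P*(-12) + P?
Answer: 789785 + 2*I*√90167 ≈ 7.8979e+5 + 600.56*I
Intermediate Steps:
M(a, P) = -11*P (M(a, P) = -12*P + P = -11*P)
789785 + √(M(-30, 546 - 1*499) - 360151) = 789785 + √(-11*(546 - 1*499) - 360151) = 789785 + √(-11*(546 - 499) - 360151) = 789785 + √(-11*47 - 360151) = 789785 + √(-517 - 360151) = 789785 + √(-360668) = 789785 + 2*I*√90167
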